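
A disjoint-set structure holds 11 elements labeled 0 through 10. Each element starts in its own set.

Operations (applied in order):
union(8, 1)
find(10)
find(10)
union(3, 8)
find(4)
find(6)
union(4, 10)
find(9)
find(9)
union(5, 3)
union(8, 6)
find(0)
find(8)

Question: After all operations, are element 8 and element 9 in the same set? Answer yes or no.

Answer: no

Derivation:
Step 1: union(8, 1) -> merged; set of 8 now {1, 8}
Step 2: find(10) -> no change; set of 10 is {10}
Step 3: find(10) -> no change; set of 10 is {10}
Step 4: union(3, 8) -> merged; set of 3 now {1, 3, 8}
Step 5: find(4) -> no change; set of 4 is {4}
Step 6: find(6) -> no change; set of 6 is {6}
Step 7: union(4, 10) -> merged; set of 4 now {4, 10}
Step 8: find(9) -> no change; set of 9 is {9}
Step 9: find(9) -> no change; set of 9 is {9}
Step 10: union(5, 3) -> merged; set of 5 now {1, 3, 5, 8}
Step 11: union(8, 6) -> merged; set of 8 now {1, 3, 5, 6, 8}
Step 12: find(0) -> no change; set of 0 is {0}
Step 13: find(8) -> no change; set of 8 is {1, 3, 5, 6, 8}
Set of 8: {1, 3, 5, 6, 8}; 9 is not a member.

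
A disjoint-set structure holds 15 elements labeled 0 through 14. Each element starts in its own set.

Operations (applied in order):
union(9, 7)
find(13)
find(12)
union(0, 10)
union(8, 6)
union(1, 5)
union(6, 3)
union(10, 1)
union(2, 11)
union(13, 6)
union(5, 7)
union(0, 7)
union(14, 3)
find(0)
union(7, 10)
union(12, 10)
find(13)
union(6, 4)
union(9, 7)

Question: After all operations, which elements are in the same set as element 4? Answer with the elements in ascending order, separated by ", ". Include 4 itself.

Step 1: union(9, 7) -> merged; set of 9 now {7, 9}
Step 2: find(13) -> no change; set of 13 is {13}
Step 3: find(12) -> no change; set of 12 is {12}
Step 4: union(0, 10) -> merged; set of 0 now {0, 10}
Step 5: union(8, 6) -> merged; set of 8 now {6, 8}
Step 6: union(1, 5) -> merged; set of 1 now {1, 5}
Step 7: union(6, 3) -> merged; set of 6 now {3, 6, 8}
Step 8: union(10, 1) -> merged; set of 10 now {0, 1, 5, 10}
Step 9: union(2, 11) -> merged; set of 2 now {2, 11}
Step 10: union(13, 6) -> merged; set of 13 now {3, 6, 8, 13}
Step 11: union(5, 7) -> merged; set of 5 now {0, 1, 5, 7, 9, 10}
Step 12: union(0, 7) -> already same set; set of 0 now {0, 1, 5, 7, 9, 10}
Step 13: union(14, 3) -> merged; set of 14 now {3, 6, 8, 13, 14}
Step 14: find(0) -> no change; set of 0 is {0, 1, 5, 7, 9, 10}
Step 15: union(7, 10) -> already same set; set of 7 now {0, 1, 5, 7, 9, 10}
Step 16: union(12, 10) -> merged; set of 12 now {0, 1, 5, 7, 9, 10, 12}
Step 17: find(13) -> no change; set of 13 is {3, 6, 8, 13, 14}
Step 18: union(6, 4) -> merged; set of 6 now {3, 4, 6, 8, 13, 14}
Step 19: union(9, 7) -> already same set; set of 9 now {0, 1, 5, 7, 9, 10, 12}
Component of 4: {3, 4, 6, 8, 13, 14}

Answer: 3, 4, 6, 8, 13, 14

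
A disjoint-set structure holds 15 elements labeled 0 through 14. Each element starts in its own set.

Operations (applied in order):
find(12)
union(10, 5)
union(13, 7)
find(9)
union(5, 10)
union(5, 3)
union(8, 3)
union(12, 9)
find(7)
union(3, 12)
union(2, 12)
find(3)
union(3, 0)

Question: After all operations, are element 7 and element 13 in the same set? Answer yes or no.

Answer: yes

Derivation:
Step 1: find(12) -> no change; set of 12 is {12}
Step 2: union(10, 5) -> merged; set of 10 now {5, 10}
Step 3: union(13, 7) -> merged; set of 13 now {7, 13}
Step 4: find(9) -> no change; set of 9 is {9}
Step 5: union(5, 10) -> already same set; set of 5 now {5, 10}
Step 6: union(5, 3) -> merged; set of 5 now {3, 5, 10}
Step 7: union(8, 3) -> merged; set of 8 now {3, 5, 8, 10}
Step 8: union(12, 9) -> merged; set of 12 now {9, 12}
Step 9: find(7) -> no change; set of 7 is {7, 13}
Step 10: union(3, 12) -> merged; set of 3 now {3, 5, 8, 9, 10, 12}
Step 11: union(2, 12) -> merged; set of 2 now {2, 3, 5, 8, 9, 10, 12}
Step 12: find(3) -> no change; set of 3 is {2, 3, 5, 8, 9, 10, 12}
Step 13: union(3, 0) -> merged; set of 3 now {0, 2, 3, 5, 8, 9, 10, 12}
Set of 7: {7, 13}; 13 is a member.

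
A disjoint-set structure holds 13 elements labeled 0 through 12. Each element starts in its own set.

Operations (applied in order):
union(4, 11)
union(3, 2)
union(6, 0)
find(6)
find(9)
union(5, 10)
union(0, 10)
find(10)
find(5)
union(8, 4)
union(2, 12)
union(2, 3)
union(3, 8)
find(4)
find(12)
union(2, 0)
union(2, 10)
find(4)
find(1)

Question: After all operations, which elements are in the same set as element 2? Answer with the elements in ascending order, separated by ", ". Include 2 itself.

Step 1: union(4, 11) -> merged; set of 4 now {4, 11}
Step 2: union(3, 2) -> merged; set of 3 now {2, 3}
Step 3: union(6, 0) -> merged; set of 6 now {0, 6}
Step 4: find(6) -> no change; set of 6 is {0, 6}
Step 5: find(9) -> no change; set of 9 is {9}
Step 6: union(5, 10) -> merged; set of 5 now {5, 10}
Step 7: union(0, 10) -> merged; set of 0 now {0, 5, 6, 10}
Step 8: find(10) -> no change; set of 10 is {0, 5, 6, 10}
Step 9: find(5) -> no change; set of 5 is {0, 5, 6, 10}
Step 10: union(8, 4) -> merged; set of 8 now {4, 8, 11}
Step 11: union(2, 12) -> merged; set of 2 now {2, 3, 12}
Step 12: union(2, 3) -> already same set; set of 2 now {2, 3, 12}
Step 13: union(3, 8) -> merged; set of 3 now {2, 3, 4, 8, 11, 12}
Step 14: find(4) -> no change; set of 4 is {2, 3, 4, 8, 11, 12}
Step 15: find(12) -> no change; set of 12 is {2, 3, 4, 8, 11, 12}
Step 16: union(2, 0) -> merged; set of 2 now {0, 2, 3, 4, 5, 6, 8, 10, 11, 12}
Step 17: union(2, 10) -> already same set; set of 2 now {0, 2, 3, 4, 5, 6, 8, 10, 11, 12}
Step 18: find(4) -> no change; set of 4 is {0, 2, 3, 4, 5, 6, 8, 10, 11, 12}
Step 19: find(1) -> no change; set of 1 is {1}
Component of 2: {0, 2, 3, 4, 5, 6, 8, 10, 11, 12}

Answer: 0, 2, 3, 4, 5, 6, 8, 10, 11, 12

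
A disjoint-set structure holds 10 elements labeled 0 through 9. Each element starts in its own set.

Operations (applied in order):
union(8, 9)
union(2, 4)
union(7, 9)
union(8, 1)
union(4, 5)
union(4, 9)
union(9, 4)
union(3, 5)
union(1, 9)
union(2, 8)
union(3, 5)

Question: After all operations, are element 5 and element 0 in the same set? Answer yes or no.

Step 1: union(8, 9) -> merged; set of 8 now {8, 9}
Step 2: union(2, 4) -> merged; set of 2 now {2, 4}
Step 3: union(7, 9) -> merged; set of 7 now {7, 8, 9}
Step 4: union(8, 1) -> merged; set of 8 now {1, 7, 8, 9}
Step 5: union(4, 5) -> merged; set of 4 now {2, 4, 5}
Step 6: union(4, 9) -> merged; set of 4 now {1, 2, 4, 5, 7, 8, 9}
Step 7: union(9, 4) -> already same set; set of 9 now {1, 2, 4, 5, 7, 8, 9}
Step 8: union(3, 5) -> merged; set of 3 now {1, 2, 3, 4, 5, 7, 8, 9}
Step 9: union(1, 9) -> already same set; set of 1 now {1, 2, 3, 4, 5, 7, 8, 9}
Step 10: union(2, 8) -> already same set; set of 2 now {1, 2, 3, 4, 5, 7, 8, 9}
Step 11: union(3, 5) -> already same set; set of 3 now {1, 2, 3, 4, 5, 7, 8, 9}
Set of 5: {1, 2, 3, 4, 5, 7, 8, 9}; 0 is not a member.

Answer: no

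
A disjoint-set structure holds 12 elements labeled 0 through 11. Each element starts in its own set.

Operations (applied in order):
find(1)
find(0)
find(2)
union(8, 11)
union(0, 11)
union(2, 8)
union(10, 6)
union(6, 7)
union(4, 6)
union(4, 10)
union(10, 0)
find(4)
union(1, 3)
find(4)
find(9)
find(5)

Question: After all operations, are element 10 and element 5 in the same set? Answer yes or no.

Step 1: find(1) -> no change; set of 1 is {1}
Step 2: find(0) -> no change; set of 0 is {0}
Step 3: find(2) -> no change; set of 2 is {2}
Step 4: union(8, 11) -> merged; set of 8 now {8, 11}
Step 5: union(0, 11) -> merged; set of 0 now {0, 8, 11}
Step 6: union(2, 8) -> merged; set of 2 now {0, 2, 8, 11}
Step 7: union(10, 6) -> merged; set of 10 now {6, 10}
Step 8: union(6, 7) -> merged; set of 6 now {6, 7, 10}
Step 9: union(4, 6) -> merged; set of 4 now {4, 6, 7, 10}
Step 10: union(4, 10) -> already same set; set of 4 now {4, 6, 7, 10}
Step 11: union(10, 0) -> merged; set of 10 now {0, 2, 4, 6, 7, 8, 10, 11}
Step 12: find(4) -> no change; set of 4 is {0, 2, 4, 6, 7, 8, 10, 11}
Step 13: union(1, 3) -> merged; set of 1 now {1, 3}
Step 14: find(4) -> no change; set of 4 is {0, 2, 4, 6, 7, 8, 10, 11}
Step 15: find(9) -> no change; set of 9 is {9}
Step 16: find(5) -> no change; set of 5 is {5}
Set of 10: {0, 2, 4, 6, 7, 8, 10, 11}; 5 is not a member.

Answer: no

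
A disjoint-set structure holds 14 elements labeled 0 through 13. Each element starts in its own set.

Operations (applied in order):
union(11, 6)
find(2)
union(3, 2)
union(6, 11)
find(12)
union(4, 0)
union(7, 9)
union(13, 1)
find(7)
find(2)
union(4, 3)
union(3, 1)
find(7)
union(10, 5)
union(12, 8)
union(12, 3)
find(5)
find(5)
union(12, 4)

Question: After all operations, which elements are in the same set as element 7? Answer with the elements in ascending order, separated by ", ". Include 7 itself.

Step 1: union(11, 6) -> merged; set of 11 now {6, 11}
Step 2: find(2) -> no change; set of 2 is {2}
Step 3: union(3, 2) -> merged; set of 3 now {2, 3}
Step 4: union(6, 11) -> already same set; set of 6 now {6, 11}
Step 5: find(12) -> no change; set of 12 is {12}
Step 6: union(4, 0) -> merged; set of 4 now {0, 4}
Step 7: union(7, 9) -> merged; set of 7 now {7, 9}
Step 8: union(13, 1) -> merged; set of 13 now {1, 13}
Step 9: find(7) -> no change; set of 7 is {7, 9}
Step 10: find(2) -> no change; set of 2 is {2, 3}
Step 11: union(4, 3) -> merged; set of 4 now {0, 2, 3, 4}
Step 12: union(3, 1) -> merged; set of 3 now {0, 1, 2, 3, 4, 13}
Step 13: find(7) -> no change; set of 7 is {7, 9}
Step 14: union(10, 5) -> merged; set of 10 now {5, 10}
Step 15: union(12, 8) -> merged; set of 12 now {8, 12}
Step 16: union(12, 3) -> merged; set of 12 now {0, 1, 2, 3, 4, 8, 12, 13}
Step 17: find(5) -> no change; set of 5 is {5, 10}
Step 18: find(5) -> no change; set of 5 is {5, 10}
Step 19: union(12, 4) -> already same set; set of 12 now {0, 1, 2, 3, 4, 8, 12, 13}
Component of 7: {7, 9}

Answer: 7, 9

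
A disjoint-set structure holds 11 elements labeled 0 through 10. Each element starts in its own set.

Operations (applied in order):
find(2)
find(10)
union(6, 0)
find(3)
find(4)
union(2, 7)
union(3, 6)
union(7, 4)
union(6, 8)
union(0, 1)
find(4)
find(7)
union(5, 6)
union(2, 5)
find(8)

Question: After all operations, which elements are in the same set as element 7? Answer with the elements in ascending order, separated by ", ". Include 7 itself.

Answer: 0, 1, 2, 3, 4, 5, 6, 7, 8

Derivation:
Step 1: find(2) -> no change; set of 2 is {2}
Step 2: find(10) -> no change; set of 10 is {10}
Step 3: union(6, 0) -> merged; set of 6 now {0, 6}
Step 4: find(3) -> no change; set of 3 is {3}
Step 5: find(4) -> no change; set of 4 is {4}
Step 6: union(2, 7) -> merged; set of 2 now {2, 7}
Step 7: union(3, 6) -> merged; set of 3 now {0, 3, 6}
Step 8: union(7, 4) -> merged; set of 7 now {2, 4, 7}
Step 9: union(6, 8) -> merged; set of 6 now {0, 3, 6, 8}
Step 10: union(0, 1) -> merged; set of 0 now {0, 1, 3, 6, 8}
Step 11: find(4) -> no change; set of 4 is {2, 4, 7}
Step 12: find(7) -> no change; set of 7 is {2, 4, 7}
Step 13: union(5, 6) -> merged; set of 5 now {0, 1, 3, 5, 6, 8}
Step 14: union(2, 5) -> merged; set of 2 now {0, 1, 2, 3, 4, 5, 6, 7, 8}
Step 15: find(8) -> no change; set of 8 is {0, 1, 2, 3, 4, 5, 6, 7, 8}
Component of 7: {0, 1, 2, 3, 4, 5, 6, 7, 8}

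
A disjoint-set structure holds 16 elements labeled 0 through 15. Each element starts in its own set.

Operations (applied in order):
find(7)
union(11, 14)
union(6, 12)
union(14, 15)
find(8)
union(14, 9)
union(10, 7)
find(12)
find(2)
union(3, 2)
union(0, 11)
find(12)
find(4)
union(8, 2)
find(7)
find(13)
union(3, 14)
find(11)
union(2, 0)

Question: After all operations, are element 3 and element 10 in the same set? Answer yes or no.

Answer: no

Derivation:
Step 1: find(7) -> no change; set of 7 is {7}
Step 2: union(11, 14) -> merged; set of 11 now {11, 14}
Step 3: union(6, 12) -> merged; set of 6 now {6, 12}
Step 4: union(14, 15) -> merged; set of 14 now {11, 14, 15}
Step 5: find(8) -> no change; set of 8 is {8}
Step 6: union(14, 9) -> merged; set of 14 now {9, 11, 14, 15}
Step 7: union(10, 7) -> merged; set of 10 now {7, 10}
Step 8: find(12) -> no change; set of 12 is {6, 12}
Step 9: find(2) -> no change; set of 2 is {2}
Step 10: union(3, 2) -> merged; set of 3 now {2, 3}
Step 11: union(0, 11) -> merged; set of 0 now {0, 9, 11, 14, 15}
Step 12: find(12) -> no change; set of 12 is {6, 12}
Step 13: find(4) -> no change; set of 4 is {4}
Step 14: union(8, 2) -> merged; set of 8 now {2, 3, 8}
Step 15: find(7) -> no change; set of 7 is {7, 10}
Step 16: find(13) -> no change; set of 13 is {13}
Step 17: union(3, 14) -> merged; set of 3 now {0, 2, 3, 8, 9, 11, 14, 15}
Step 18: find(11) -> no change; set of 11 is {0, 2, 3, 8, 9, 11, 14, 15}
Step 19: union(2, 0) -> already same set; set of 2 now {0, 2, 3, 8, 9, 11, 14, 15}
Set of 3: {0, 2, 3, 8, 9, 11, 14, 15}; 10 is not a member.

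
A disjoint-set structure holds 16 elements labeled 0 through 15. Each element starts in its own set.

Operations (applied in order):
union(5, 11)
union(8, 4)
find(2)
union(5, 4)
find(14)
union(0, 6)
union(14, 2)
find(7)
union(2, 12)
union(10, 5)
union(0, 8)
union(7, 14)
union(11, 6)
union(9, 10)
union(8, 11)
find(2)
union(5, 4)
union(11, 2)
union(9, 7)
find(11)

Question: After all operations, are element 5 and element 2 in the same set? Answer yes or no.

Answer: yes

Derivation:
Step 1: union(5, 11) -> merged; set of 5 now {5, 11}
Step 2: union(8, 4) -> merged; set of 8 now {4, 8}
Step 3: find(2) -> no change; set of 2 is {2}
Step 4: union(5, 4) -> merged; set of 5 now {4, 5, 8, 11}
Step 5: find(14) -> no change; set of 14 is {14}
Step 6: union(0, 6) -> merged; set of 0 now {0, 6}
Step 7: union(14, 2) -> merged; set of 14 now {2, 14}
Step 8: find(7) -> no change; set of 7 is {7}
Step 9: union(2, 12) -> merged; set of 2 now {2, 12, 14}
Step 10: union(10, 5) -> merged; set of 10 now {4, 5, 8, 10, 11}
Step 11: union(0, 8) -> merged; set of 0 now {0, 4, 5, 6, 8, 10, 11}
Step 12: union(7, 14) -> merged; set of 7 now {2, 7, 12, 14}
Step 13: union(11, 6) -> already same set; set of 11 now {0, 4, 5, 6, 8, 10, 11}
Step 14: union(9, 10) -> merged; set of 9 now {0, 4, 5, 6, 8, 9, 10, 11}
Step 15: union(8, 11) -> already same set; set of 8 now {0, 4, 5, 6, 8, 9, 10, 11}
Step 16: find(2) -> no change; set of 2 is {2, 7, 12, 14}
Step 17: union(5, 4) -> already same set; set of 5 now {0, 4, 5, 6, 8, 9, 10, 11}
Step 18: union(11, 2) -> merged; set of 11 now {0, 2, 4, 5, 6, 7, 8, 9, 10, 11, 12, 14}
Step 19: union(9, 7) -> already same set; set of 9 now {0, 2, 4, 5, 6, 7, 8, 9, 10, 11, 12, 14}
Step 20: find(11) -> no change; set of 11 is {0, 2, 4, 5, 6, 7, 8, 9, 10, 11, 12, 14}
Set of 5: {0, 2, 4, 5, 6, 7, 8, 9, 10, 11, 12, 14}; 2 is a member.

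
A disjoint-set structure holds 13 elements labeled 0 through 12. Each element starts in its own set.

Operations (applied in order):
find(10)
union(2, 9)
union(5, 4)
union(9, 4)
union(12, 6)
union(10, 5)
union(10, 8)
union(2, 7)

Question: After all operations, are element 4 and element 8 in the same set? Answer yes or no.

Answer: yes

Derivation:
Step 1: find(10) -> no change; set of 10 is {10}
Step 2: union(2, 9) -> merged; set of 2 now {2, 9}
Step 3: union(5, 4) -> merged; set of 5 now {4, 5}
Step 4: union(9, 4) -> merged; set of 9 now {2, 4, 5, 9}
Step 5: union(12, 6) -> merged; set of 12 now {6, 12}
Step 6: union(10, 5) -> merged; set of 10 now {2, 4, 5, 9, 10}
Step 7: union(10, 8) -> merged; set of 10 now {2, 4, 5, 8, 9, 10}
Step 8: union(2, 7) -> merged; set of 2 now {2, 4, 5, 7, 8, 9, 10}
Set of 4: {2, 4, 5, 7, 8, 9, 10}; 8 is a member.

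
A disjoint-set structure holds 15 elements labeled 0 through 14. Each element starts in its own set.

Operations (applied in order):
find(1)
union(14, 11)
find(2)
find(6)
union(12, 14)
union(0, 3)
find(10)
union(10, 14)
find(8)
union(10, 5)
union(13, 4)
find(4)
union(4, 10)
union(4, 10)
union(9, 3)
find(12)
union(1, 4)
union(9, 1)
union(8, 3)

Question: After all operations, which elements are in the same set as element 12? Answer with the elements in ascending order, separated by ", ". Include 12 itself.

Answer: 0, 1, 3, 4, 5, 8, 9, 10, 11, 12, 13, 14

Derivation:
Step 1: find(1) -> no change; set of 1 is {1}
Step 2: union(14, 11) -> merged; set of 14 now {11, 14}
Step 3: find(2) -> no change; set of 2 is {2}
Step 4: find(6) -> no change; set of 6 is {6}
Step 5: union(12, 14) -> merged; set of 12 now {11, 12, 14}
Step 6: union(0, 3) -> merged; set of 0 now {0, 3}
Step 7: find(10) -> no change; set of 10 is {10}
Step 8: union(10, 14) -> merged; set of 10 now {10, 11, 12, 14}
Step 9: find(8) -> no change; set of 8 is {8}
Step 10: union(10, 5) -> merged; set of 10 now {5, 10, 11, 12, 14}
Step 11: union(13, 4) -> merged; set of 13 now {4, 13}
Step 12: find(4) -> no change; set of 4 is {4, 13}
Step 13: union(4, 10) -> merged; set of 4 now {4, 5, 10, 11, 12, 13, 14}
Step 14: union(4, 10) -> already same set; set of 4 now {4, 5, 10, 11, 12, 13, 14}
Step 15: union(9, 3) -> merged; set of 9 now {0, 3, 9}
Step 16: find(12) -> no change; set of 12 is {4, 5, 10, 11, 12, 13, 14}
Step 17: union(1, 4) -> merged; set of 1 now {1, 4, 5, 10, 11, 12, 13, 14}
Step 18: union(9, 1) -> merged; set of 9 now {0, 1, 3, 4, 5, 9, 10, 11, 12, 13, 14}
Step 19: union(8, 3) -> merged; set of 8 now {0, 1, 3, 4, 5, 8, 9, 10, 11, 12, 13, 14}
Component of 12: {0, 1, 3, 4, 5, 8, 9, 10, 11, 12, 13, 14}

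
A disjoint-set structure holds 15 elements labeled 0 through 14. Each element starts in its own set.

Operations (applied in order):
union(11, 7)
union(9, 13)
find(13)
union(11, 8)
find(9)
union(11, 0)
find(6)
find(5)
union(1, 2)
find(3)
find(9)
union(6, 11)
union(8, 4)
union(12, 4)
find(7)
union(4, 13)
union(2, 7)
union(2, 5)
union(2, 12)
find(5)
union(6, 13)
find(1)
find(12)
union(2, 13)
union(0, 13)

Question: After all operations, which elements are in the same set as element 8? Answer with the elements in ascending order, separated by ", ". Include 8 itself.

Step 1: union(11, 7) -> merged; set of 11 now {7, 11}
Step 2: union(9, 13) -> merged; set of 9 now {9, 13}
Step 3: find(13) -> no change; set of 13 is {9, 13}
Step 4: union(11, 8) -> merged; set of 11 now {7, 8, 11}
Step 5: find(9) -> no change; set of 9 is {9, 13}
Step 6: union(11, 0) -> merged; set of 11 now {0, 7, 8, 11}
Step 7: find(6) -> no change; set of 6 is {6}
Step 8: find(5) -> no change; set of 5 is {5}
Step 9: union(1, 2) -> merged; set of 1 now {1, 2}
Step 10: find(3) -> no change; set of 3 is {3}
Step 11: find(9) -> no change; set of 9 is {9, 13}
Step 12: union(6, 11) -> merged; set of 6 now {0, 6, 7, 8, 11}
Step 13: union(8, 4) -> merged; set of 8 now {0, 4, 6, 7, 8, 11}
Step 14: union(12, 4) -> merged; set of 12 now {0, 4, 6, 7, 8, 11, 12}
Step 15: find(7) -> no change; set of 7 is {0, 4, 6, 7, 8, 11, 12}
Step 16: union(4, 13) -> merged; set of 4 now {0, 4, 6, 7, 8, 9, 11, 12, 13}
Step 17: union(2, 7) -> merged; set of 2 now {0, 1, 2, 4, 6, 7, 8, 9, 11, 12, 13}
Step 18: union(2, 5) -> merged; set of 2 now {0, 1, 2, 4, 5, 6, 7, 8, 9, 11, 12, 13}
Step 19: union(2, 12) -> already same set; set of 2 now {0, 1, 2, 4, 5, 6, 7, 8, 9, 11, 12, 13}
Step 20: find(5) -> no change; set of 5 is {0, 1, 2, 4, 5, 6, 7, 8, 9, 11, 12, 13}
Step 21: union(6, 13) -> already same set; set of 6 now {0, 1, 2, 4, 5, 6, 7, 8, 9, 11, 12, 13}
Step 22: find(1) -> no change; set of 1 is {0, 1, 2, 4, 5, 6, 7, 8, 9, 11, 12, 13}
Step 23: find(12) -> no change; set of 12 is {0, 1, 2, 4, 5, 6, 7, 8, 9, 11, 12, 13}
Step 24: union(2, 13) -> already same set; set of 2 now {0, 1, 2, 4, 5, 6, 7, 8, 9, 11, 12, 13}
Step 25: union(0, 13) -> already same set; set of 0 now {0, 1, 2, 4, 5, 6, 7, 8, 9, 11, 12, 13}
Component of 8: {0, 1, 2, 4, 5, 6, 7, 8, 9, 11, 12, 13}

Answer: 0, 1, 2, 4, 5, 6, 7, 8, 9, 11, 12, 13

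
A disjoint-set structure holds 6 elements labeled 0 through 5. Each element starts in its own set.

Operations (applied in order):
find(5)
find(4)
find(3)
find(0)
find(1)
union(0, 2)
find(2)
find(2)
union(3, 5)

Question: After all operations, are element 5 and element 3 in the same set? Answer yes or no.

Answer: yes

Derivation:
Step 1: find(5) -> no change; set of 5 is {5}
Step 2: find(4) -> no change; set of 4 is {4}
Step 3: find(3) -> no change; set of 3 is {3}
Step 4: find(0) -> no change; set of 0 is {0}
Step 5: find(1) -> no change; set of 1 is {1}
Step 6: union(0, 2) -> merged; set of 0 now {0, 2}
Step 7: find(2) -> no change; set of 2 is {0, 2}
Step 8: find(2) -> no change; set of 2 is {0, 2}
Step 9: union(3, 5) -> merged; set of 3 now {3, 5}
Set of 5: {3, 5}; 3 is a member.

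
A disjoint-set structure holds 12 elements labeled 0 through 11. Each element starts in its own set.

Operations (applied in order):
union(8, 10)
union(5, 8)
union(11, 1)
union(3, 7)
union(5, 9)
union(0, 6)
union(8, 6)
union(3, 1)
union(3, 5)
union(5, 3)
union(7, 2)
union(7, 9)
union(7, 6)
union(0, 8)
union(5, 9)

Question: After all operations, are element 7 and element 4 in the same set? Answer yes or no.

Step 1: union(8, 10) -> merged; set of 8 now {8, 10}
Step 2: union(5, 8) -> merged; set of 5 now {5, 8, 10}
Step 3: union(11, 1) -> merged; set of 11 now {1, 11}
Step 4: union(3, 7) -> merged; set of 3 now {3, 7}
Step 5: union(5, 9) -> merged; set of 5 now {5, 8, 9, 10}
Step 6: union(0, 6) -> merged; set of 0 now {0, 6}
Step 7: union(8, 6) -> merged; set of 8 now {0, 5, 6, 8, 9, 10}
Step 8: union(3, 1) -> merged; set of 3 now {1, 3, 7, 11}
Step 9: union(3, 5) -> merged; set of 3 now {0, 1, 3, 5, 6, 7, 8, 9, 10, 11}
Step 10: union(5, 3) -> already same set; set of 5 now {0, 1, 3, 5, 6, 7, 8, 9, 10, 11}
Step 11: union(7, 2) -> merged; set of 7 now {0, 1, 2, 3, 5, 6, 7, 8, 9, 10, 11}
Step 12: union(7, 9) -> already same set; set of 7 now {0, 1, 2, 3, 5, 6, 7, 8, 9, 10, 11}
Step 13: union(7, 6) -> already same set; set of 7 now {0, 1, 2, 3, 5, 6, 7, 8, 9, 10, 11}
Step 14: union(0, 8) -> already same set; set of 0 now {0, 1, 2, 3, 5, 6, 7, 8, 9, 10, 11}
Step 15: union(5, 9) -> already same set; set of 5 now {0, 1, 2, 3, 5, 6, 7, 8, 9, 10, 11}
Set of 7: {0, 1, 2, 3, 5, 6, 7, 8, 9, 10, 11}; 4 is not a member.

Answer: no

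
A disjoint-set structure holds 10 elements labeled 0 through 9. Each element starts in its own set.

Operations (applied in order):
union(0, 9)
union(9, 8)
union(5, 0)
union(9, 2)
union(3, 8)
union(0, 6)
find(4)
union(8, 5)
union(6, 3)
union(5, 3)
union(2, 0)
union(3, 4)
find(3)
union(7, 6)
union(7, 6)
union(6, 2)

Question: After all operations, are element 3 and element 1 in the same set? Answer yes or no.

Answer: no

Derivation:
Step 1: union(0, 9) -> merged; set of 0 now {0, 9}
Step 2: union(9, 8) -> merged; set of 9 now {0, 8, 9}
Step 3: union(5, 0) -> merged; set of 5 now {0, 5, 8, 9}
Step 4: union(9, 2) -> merged; set of 9 now {0, 2, 5, 8, 9}
Step 5: union(3, 8) -> merged; set of 3 now {0, 2, 3, 5, 8, 9}
Step 6: union(0, 6) -> merged; set of 0 now {0, 2, 3, 5, 6, 8, 9}
Step 7: find(4) -> no change; set of 4 is {4}
Step 8: union(8, 5) -> already same set; set of 8 now {0, 2, 3, 5, 6, 8, 9}
Step 9: union(6, 3) -> already same set; set of 6 now {0, 2, 3, 5, 6, 8, 9}
Step 10: union(5, 3) -> already same set; set of 5 now {0, 2, 3, 5, 6, 8, 9}
Step 11: union(2, 0) -> already same set; set of 2 now {0, 2, 3, 5, 6, 8, 9}
Step 12: union(3, 4) -> merged; set of 3 now {0, 2, 3, 4, 5, 6, 8, 9}
Step 13: find(3) -> no change; set of 3 is {0, 2, 3, 4, 5, 6, 8, 9}
Step 14: union(7, 6) -> merged; set of 7 now {0, 2, 3, 4, 5, 6, 7, 8, 9}
Step 15: union(7, 6) -> already same set; set of 7 now {0, 2, 3, 4, 5, 6, 7, 8, 9}
Step 16: union(6, 2) -> already same set; set of 6 now {0, 2, 3, 4, 5, 6, 7, 8, 9}
Set of 3: {0, 2, 3, 4, 5, 6, 7, 8, 9}; 1 is not a member.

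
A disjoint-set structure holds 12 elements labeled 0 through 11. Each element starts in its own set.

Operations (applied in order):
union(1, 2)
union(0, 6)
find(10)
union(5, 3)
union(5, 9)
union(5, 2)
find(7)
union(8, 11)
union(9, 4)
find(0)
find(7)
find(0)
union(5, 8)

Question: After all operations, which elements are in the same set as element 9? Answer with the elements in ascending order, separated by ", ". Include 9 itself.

Answer: 1, 2, 3, 4, 5, 8, 9, 11

Derivation:
Step 1: union(1, 2) -> merged; set of 1 now {1, 2}
Step 2: union(0, 6) -> merged; set of 0 now {0, 6}
Step 3: find(10) -> no change; set of 10 is {10}
Step 4: union(5, 3) -> merged; set of 5 now {3, 5}
Step 5: union(5, 9) -> merged; set of 5 now {3, 5, 9}
Step 6: union(5, 2) -> merged; set of 5 now {1, 2, 3, 5, 9}
Step 7: find(7) -> no change; set of 7 is {7}
Step 8: union(8, 11) -> merged; set of 8 now {8, 11}
Step 9: union(9, 4) -> merged; set of 9 now {1, 2, 3, 4, 5, 9}
Step 10: find(0) -> no change; set of 0 is {0, 6}
Step 11: find(7) -> no change; set of 7 is {7}
Step 12: find(0) -> no change; set of 0 is {0, 6}
Step 13: union(5, 8) -> merged; set of 5 now {1, 2, 3, 4, 5, 8, 9, 11}
Component of 9: {1, 2, 3, 4, 5, 8, 9, 11}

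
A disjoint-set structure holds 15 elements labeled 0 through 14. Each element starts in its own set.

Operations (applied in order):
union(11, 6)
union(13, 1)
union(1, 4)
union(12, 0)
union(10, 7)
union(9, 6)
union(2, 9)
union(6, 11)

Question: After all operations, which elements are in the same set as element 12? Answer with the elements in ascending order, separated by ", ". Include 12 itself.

Step 1: union(11, 6) -> merged; set of 11 now {6, 11}
Step 2: union(13, 1) -> merged; set of 13 now {1, 13}
Step 3: union(1, 4) -> merged; set of 1 now {1, 4, 13}
Step 4: union(12, 0) -> merged; set of 12 now {0, 12}
Step 5: union(10, 7) -> merged; set of 10 now {7, 10}
Step 6: union(9, 6) -> merged; set of 9 now {6, 9, 11}
Step 7: union(2, 9) -> merged; set of 2 now {2, 6, 9, 11}
Step 8: union(6, 11) -> already same set; set of 6 now {2, 6, 9, 11}
Component of 12: {0, 12}

Answer: 0, 12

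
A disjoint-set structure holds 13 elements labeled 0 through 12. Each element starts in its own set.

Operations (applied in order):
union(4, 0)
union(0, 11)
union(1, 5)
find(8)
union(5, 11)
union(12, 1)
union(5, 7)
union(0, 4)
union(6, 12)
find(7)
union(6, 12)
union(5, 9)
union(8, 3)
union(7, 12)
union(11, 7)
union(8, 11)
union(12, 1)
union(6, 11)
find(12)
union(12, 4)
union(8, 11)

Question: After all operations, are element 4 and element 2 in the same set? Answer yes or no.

Answer: no

Derivation:
Step 1: union(4, 0) -> merged; set of 4 now {0, 4}
Step 2: union(0, 11) -> merged; set of 0 now {0, 4, 11}
Step 3: union(1, 5) -> merged; set of 1 now {1, 5}
Step 4: find(8) -> no change; set of 8 is {8}
Step 5: union(5, 11) -> merged; set of 5 now {0, 1, 4, 5, 11}
Step 6: union(12, 1) -> merged; set of 12 now {0, 1, 4, 5, 11, 12}
Step 7: union(5, 7) -> merged; set of 5 now {0, 1, 4, 5, 7, 11, 12}
Step 8: union(0, 4) -> already same set; set of 0 now {0, 1, 4, 5, 7, 11, 12}
Step 9: union(6, 12) -> merged; set of 6 now {0, 1, 4, 5, 6, 7, 11, 12}
Step 10: find(7) -> no change; set of 7 is {0, 1, 4, 5, 6, 7, 11, 12}
Step 11: union(6, 12) -> already same set; set of 6 now {0, 1, 4, 5, 6, 7, 11, 12}
Step 12: union(5, 9) -> merged; set of 5 now {0, 1, 4, 5, 6, 7, 9, 11, 12}
Step 13: union(8, 3) -> merged; set of 8 now {3, 8}
Step 14: union(7, 12) -> already same set; set of 7 now {0, 1, 4, 5, 6, 7, 9, 11, 12}
Step 15: union(11, 7) -> already same set; set of 11 now {0, 1, 4, 5, 6, 7, 9, 11, 12}
Step 16: union(8, 11) -> merged; set of 8 now {0, 1, 3, 4, 5, 6, 7, 8, 9, 11, 12}
Step 17: union(12, 1) -> already same set; set of 12 now {0, 1, 3, 4, 5, 6, 7, 8, 9, 11, 12}
Step 18: union(6, 11) -> already same set; set of 6 now {0, 1, 3, 4, 5, 6, 7, 8, 9, 11, 12}
Step 19: find(12) -> no change; set of 12 is {0, 1, 3, 4, 5, 6, 7, 8, 9, 11, 12}
Step 20: union(12, 4) -> already same set; set of 12 now {0, 1, 3, 4, 5, 6, 7, 8, 9, 11, 12}
Step 21: union(8, 11) -> already same set; set of 8 now {0, 1, 3, 4, 5, 6, 7, 8, 9, 11, 12}
Set of 4: {0, 1, 3, 4, 5, 6, 7, 8, 9, 11, 12}; 2 is not a member.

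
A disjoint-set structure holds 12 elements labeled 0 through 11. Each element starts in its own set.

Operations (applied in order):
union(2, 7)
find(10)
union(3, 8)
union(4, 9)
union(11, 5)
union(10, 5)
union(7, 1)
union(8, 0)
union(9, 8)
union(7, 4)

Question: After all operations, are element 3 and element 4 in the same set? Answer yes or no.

Step 1: union(2, 7) -> merged; set of 2 now {2, 7}
Step 2: find(10) -> no change; set of 10 is {10}
Step 3: union(3, 8) -> merged; set of 3 now {3, 8}
Step 4: union(4, 9) -> merged; set of 4 now {4, 9}
Step 5: union(11, 5) -> merged; set of 11 now {5, 11}
Step 6: union(10, 5) -> merged; set of 10 now {5, 10, 11}
Step 7: union(7, 1) -> merged; set of 7 now {1, 2, 7}
Step 8: union(8, 0) -> merged; set of 8 now {0, 3, 8}
Step 9: union(9, 8) -> merged; set of 9 now {0, 3, 4, 8, 9}
Step 10: union(7, 4) -> merged; set of 7 now {0, 1, 2, 3, 4, 7, 8, 9}
Set of 3: {0, 1, 2, 3, 4, 7, 8, 9}; 4 is a member.

Answer: yes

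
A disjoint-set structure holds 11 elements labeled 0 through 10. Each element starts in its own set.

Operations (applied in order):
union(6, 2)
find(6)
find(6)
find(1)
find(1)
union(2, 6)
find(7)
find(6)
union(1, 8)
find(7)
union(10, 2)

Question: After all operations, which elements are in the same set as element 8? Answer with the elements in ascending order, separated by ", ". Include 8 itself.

Answer: 1, 8

Derivation:
Step 1: union(6, 2) -> merged; set of 6 now {2, 6}
Step 2: find(6) -> no change; set of 6 is {2, 6}
Step 3: find(6) -> no change; set of 6 is {2, 6}
Step 4: find(1) -> no change; set of 1 is {1}
Step 5: find(1) -> no change; set of 1 is {1}
Step 6: union(2, 6) -> already same set; set of 2 now {2, 6}
Step 7: find(7) -> no change; set of 7 is {7}
Step 8: find(6) -> no change; set of 6 is {2, 6}
Step 9: union(1, 8) -> merged; set of 1 now {1, 8}
Step 10: find(7) -> no change; set of 7 is {7}
Step 11: union(10, 2) -> merged; set of 10 now {2, 6, 10}
Component of 8: {1, 8}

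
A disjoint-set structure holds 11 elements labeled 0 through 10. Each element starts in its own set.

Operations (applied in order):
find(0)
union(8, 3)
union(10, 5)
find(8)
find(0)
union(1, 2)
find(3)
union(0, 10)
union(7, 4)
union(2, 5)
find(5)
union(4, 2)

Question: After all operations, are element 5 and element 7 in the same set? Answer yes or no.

Step 1: find(0) -> no change; set of 0 is {0}
Step 2: union(8, 3) -> merged; set of 8 now {3, 8}
Step 3: union(10, 5) -> merged; set of 10 now {5, 10}
Step 4: find(8) -> no change; set of 8 is {3, 8}
Step 5: find(0) -> no change; set of 0 is {0}
Step 6: union(1, 2) -> merged; set of 1 now {1, 2}
Step 7: find(3) -> no change; set of 3 is {3, 8}
Step 8: union(0, 10) -> merged; set of 0 now {0, 5, 10}
Step 9: union(7, 4) -> merged; set of 7 now {4, 7}
Step 10: union(2, 5) -> merged; set of 2 now {0, 1, 2, 5, 10}
Step 11: find(5) -> no change; set of 5 is {0, 1, 2, 5, 10}
Step 12: union(4, 2) -> merged; set of 4 now {0, 1, 2, 4, 5, 7, 10}
Set of 5: {0, 1, 2, 4, 5, 7, 10}; 7 is a member.

Answer: yes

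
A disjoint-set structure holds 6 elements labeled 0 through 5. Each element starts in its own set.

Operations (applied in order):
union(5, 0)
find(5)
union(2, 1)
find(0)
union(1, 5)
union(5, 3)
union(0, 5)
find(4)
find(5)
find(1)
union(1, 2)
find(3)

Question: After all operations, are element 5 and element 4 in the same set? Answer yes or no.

Answer: no

Derivation:
Step 1: union(5, 0) -> merged; set of 5 now {0, 5}
Step 2: find(5) -> no change; set of 5 is {0, 5}
Step 3: union(2, 1) -> merged; set of 2 now {1, 2}
Step 4: find(0) -> no change; set of 0 is {0, 5}
Step 5: union(1, 5) -> merged; set of 1 now {0, 1, 2, 5}
Step 6: union(5, 3) -> merged; set of 5 now {0, 1, 2, 3, 5}
Step 7: union(0, 5) -> already same set; set of 0 now {0, 1, 2, 3, 5}
Step 8: find(4) -> no change; set of 4 is {4}
Step 9: find(5) -> no change; set of 5 is {0, 1, 2, 3, 5}
Step 10: find(1) -> no change; set of 1 is {0, 1, 2, 3, 5}
Step 11: union(1, 2) -> already same set; set of 1 now {0, 1, 2, 3, 5}
Step 12: find(3) -> no change; set of 3 is {0, 1, 2, 3, 5}
Set of 5: {0, 1, 2, 3, 5}; 4 is not a member.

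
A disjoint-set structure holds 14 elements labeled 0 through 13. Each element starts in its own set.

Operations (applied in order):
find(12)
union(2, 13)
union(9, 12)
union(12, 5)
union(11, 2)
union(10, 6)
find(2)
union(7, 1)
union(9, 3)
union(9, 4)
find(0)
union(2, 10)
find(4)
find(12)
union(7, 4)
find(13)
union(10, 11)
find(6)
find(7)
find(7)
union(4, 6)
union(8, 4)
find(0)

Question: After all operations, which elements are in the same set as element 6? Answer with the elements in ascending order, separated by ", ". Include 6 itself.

Step 1: find(12) -> no change; set of 12 is {12}
Step 2: union(2, 13) -> merged; set of 2 now {2, 13}
Step 3: union(9, 12) -> merged; set of 9 now {9, 12}
Step 4: union(12, 5) -> merged; set of 12 now {5, 9, 12}
Step 5: union(11, 2) -> merged; set of 11 now {2, 11, 13}
Step 6: union(10, 6) -> merged; set of 10 now {6, 10}
Step 7: find(2) -> no change; set of 2 is {2, 11, 13}
Step 8: union(7, 1) -> merged; set of 7 now {1, 7}
Step 9: union(9, 3) -> merged; set of 9 now {3, 5, 9, 12}
Step 10: union(9, 4) -> merged; set of 9 now {3, 4, 5, 9, 12}
Step 11: find(0) -> no change; set of 0 is {0}
Step 12: union(2, 10) -> merged; set of 2 now {2, 6, 10, 11, 13}
Step 13: find(4) -> no change; set of 4 is {3, 4, 5, 9, 12}
Step 14: find(12) -> no change; set of 12 is {3, 4, 5, 9, 12}
Step 15: union(7, 4) -> merged; set of 7 now {1, 3, 4, 5, 7, 9, 12}
Step 16: find(13) -> no change; set of 13 is {2, 6, 10, 11, 13}
Step 17: union(10, 11) -> already same set; set of 10 now {2, 6, 10, 11, 13}
Step 18: find(6) -> no change; set of 6 is {2, 6, 10, 11, 13}
Step 19: find(7) -> no change; set of 7 is {1, 3, 4, 5, 7, 9, 12}
Step 20: find(7) -> no change; set of 7 is {1, 3, 4, 5, 7, 9, 12}
Step 21: union(4, 6) -> merged; set of 4 now {1, 2, 3, 4, 5, 6, 7, 9, 10, 11, 12, 13}
Step 22: union(8, 4) -> merged; set of 8 now {1, 2, 3, 4, 5, 6, 7, 8, 9, 10, 11, 12, 13}
Step 23: find(0) -> no change; set of 0 is {0}
Component of 6: {1, 2, 3, 4, 5, 6, 7, 8, 9, 10, 11, 12, 13}

Answer: 1, 2, 3, 4, 5, 6, 7, 8, 9, 10, 11, 12, 13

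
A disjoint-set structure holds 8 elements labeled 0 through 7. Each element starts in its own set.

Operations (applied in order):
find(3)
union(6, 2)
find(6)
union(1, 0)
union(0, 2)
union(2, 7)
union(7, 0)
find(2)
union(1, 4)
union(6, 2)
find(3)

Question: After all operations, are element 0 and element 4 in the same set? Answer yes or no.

Answer: yes

Derivation:
Step 1: find(3) -> no change; set of 3 is {3}
Step 2: union(6, 2) -> merged; set of 6 now {2, 6}
Step 3: find(6) -> no change; set of 6 is {2, 6}
Step 4: union(1, 0) -> merged; set of 1 now {0, 1}
Step 5: union(0, 2) -> merged; set of 0 now {0, 1, 2, 6}
Step 6: union(2, 7) -> merged; set of 2 now {0, 1, 2, 6, 7}
Step 7: union(7, 0) -> already same set; set of 7 now {0, 1, 2, 6, 7}
Step 8: find(2) -> no change; set of 2 is {0, 1, 2, 6, 7}
Step 9: union(1, 4) -> merged; set of 1 now {0, 1, 2, 4, 6, 7}
Step 10: union(6, 2) -> already same set; set of 6 now {0, 1, 2, 4, 6, 7}
Step 11: find(3) -> no change; set of 3 is {3}
Set of 0: {0, 1, 2, 4, 6, 7}; 4 is a member.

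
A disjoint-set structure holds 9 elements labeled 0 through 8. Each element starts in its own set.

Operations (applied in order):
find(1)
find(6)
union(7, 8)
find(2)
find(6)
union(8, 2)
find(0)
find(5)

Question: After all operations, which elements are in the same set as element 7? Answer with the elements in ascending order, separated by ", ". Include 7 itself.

Answer: 2, 7, 8

Derivation:
Step 1: find(1) -> no change; set of 1 is {1}
Step 2: find(6) -> no change; set of 6 is {6}
Step 3: union(7, 8) -> merged; set of 7 now {7, 8}
Step 4: find(2) -> no change; set of 2 is {2}
Step 5: find(6) -> no change; set of 6 is {6}
Step 6: union(8, 2) -> merged; set of 8 now {2, 7, 8}
Step 7: find(0) -> no change; set of 0 is {0}
Step 8: find(5) -> no change; set of 5 is {5}
Component of 7: {2, 7, 8}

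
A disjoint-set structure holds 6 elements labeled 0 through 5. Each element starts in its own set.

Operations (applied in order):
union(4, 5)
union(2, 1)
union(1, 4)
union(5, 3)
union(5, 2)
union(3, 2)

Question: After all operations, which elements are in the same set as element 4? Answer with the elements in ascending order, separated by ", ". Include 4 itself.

Answer: 1, 2, 3, 4, 5

Derivation:
Step 1: union(4, 5) -> merged; set of 4 now {4, 5}
Step 2: union(2, 1) -> merged; set of 2 now {1, 2}
Step 3: union(1, 4) -> merged; set of 1 now {1, 2, 4, 5}
Step 4: union(5, 3) -> merged; set of 5 now {1, 2, 3, 4, 5}
Step 5: union(5, 2) -> already same set; set of 5 now {1, 2, 3, 4, 5}
Step 6: union(3, 2) -> already same set; set of 3 now {1, 2, 3, 4, 5}
Component of 4: {1, 2, 3, 4, 5}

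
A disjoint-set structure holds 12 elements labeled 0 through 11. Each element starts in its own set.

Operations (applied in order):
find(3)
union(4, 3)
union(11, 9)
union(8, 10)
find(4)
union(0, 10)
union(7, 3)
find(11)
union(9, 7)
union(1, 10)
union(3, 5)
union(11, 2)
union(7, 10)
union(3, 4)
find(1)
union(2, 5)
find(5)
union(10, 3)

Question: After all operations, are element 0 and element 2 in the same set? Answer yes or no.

Answer: yes

Derivation:
Step 1: find(3) -> no change; set of 3 is {3}
Step 2: union(4, 3) -> merged; set of 4 now {3, 4}
Step 3: union(11, 9) -> merged; set of 11 now {9, 11}
Step 4: union(8, 10) -> merged; set of 8 now {8, 10}
Step 5: find(4) -> no change; set of 4 is {3, 4}
Step 6: union(0, 10) -> merged; set of 0 now {0, 8, 10}
Step 7: union(7, 3) -> merged; set of 7 now {3, 4, 7}
Step 8: find(11) -> no change; set of 11 is {9, 11}
Step 9: union(9, 7) -> merged; set of 9 now {3, 4, 7, 9, 11}
Step 10: union(1, 10) -> merged; set of 1 now {0, 1, 8, 10}
Step 11: union(3, 5) -> merged; set of 3 now {3, 4, 5, 7, 9, 11}
Step 12: union(11, 2) -> merged; set of 11 now {2, 3, 4, 5, 7, 9, 11}
Step 13: union(7, 10) -> merged; set of 7 now {0, 1, 2, 3, 4, 5, 7, 8, 9, 10, 11}
Step 14: union(3, 4) -> already same set; set of 3 now {0, 1, 2, 3, 4, 5, 7, 8, 9, 10, 11}
Step 15: find(1) -> no change; set of 1 is {0, 1, 2, 3, 4, 5, 7, 8, 9, 10, 11}
Step 16: union(2, 5) -> already same set; set of 2 now {0, 1, 2, 3, 4, 5, 7, 8, 9, 10, 11}
Step 17: find(5) -> no change; set of 5 is {0, 1, 2, 3, 4, 5, 7, 8, 9, 10, 11}
Step 18: union(10, 3) -> already same set; set of 10 now {0, 1, 2, 3, 4, 5, 7, 8, 9, 10, 11}
Set of 0: {0, 1, 2, 3, 4, 5, 7, 8, 9, 10, 11}; 2 is a member.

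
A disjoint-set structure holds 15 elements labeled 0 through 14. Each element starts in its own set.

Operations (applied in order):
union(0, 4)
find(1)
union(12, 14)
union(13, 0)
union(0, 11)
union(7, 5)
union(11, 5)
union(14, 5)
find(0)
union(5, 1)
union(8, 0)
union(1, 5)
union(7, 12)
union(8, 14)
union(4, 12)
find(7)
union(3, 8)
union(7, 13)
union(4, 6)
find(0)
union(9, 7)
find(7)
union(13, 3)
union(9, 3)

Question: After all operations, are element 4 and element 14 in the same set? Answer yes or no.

Step 1: union(0, 4) -> merged; set of 0 now {0, 4}
Step 2: find(1) -> no change; set of 1 is {1}
Step 3: union(12, 14) -> merged; set of 12 now {12, 14}
Step 4: union(13, 0) -> merged; set of 13 now {0, 4, 13}
Step 5: union(0, 11) -> merged; set of 0 now {0, 4, 11, 13}
Step 6: union(7, 5) -> merged; set of 7 now {5, 7}
Step 7: union(11, 5) -> merged; set of 11 now {0, 4, 5, 7, 11, 13}
Step 8: union(14, 5) -> merged; set of 14 now {0, 4, 5, 7, 11, 12, 13, 14}
Step 9: find(0) -> no change; set of 0 is {0, 4, 5, 7, 11, 12, 13, 14}
Step 10: union(5, 1) -> merged; set of 5 now {0, 1, 4, 5, 7, 11, 12, 13, 14}
Step 11: union(8, 0) -> merged; set of 8 now {0, 1, 4, 5, 7, 8, 11, 12, 13, 14}
Step 12: union(1, 5) -> already same set; set of 1 now {0, 1, 4, 5, 7, 8, 11, 12, 13, 14}
Step 13: union(7, 12) -> already same set; set of 7 now {0, 1, 4, 5, 7, 8, 11, 12, 13, 14}
Step 14: union(8, 14) -> already same set; set of 8 now {0, 1, 4, 5, 7, 8, 11, 12, 13, 14}
Step 15: union(4, 12) -> already same set; set of 4 now {0, 1, 4, 5, 7, 8, 11, 12, 13, 14}
Step 16: find(7) -> no change; set of 7 is {0, 1, 4, 5, 7, 8, 11, 12, 13, 14}
Step 17: union(3, 8) -> merged; set of 3 now {0, 1, 3, 4, 5, 7, 8, 11, 12, 13, 14}
Step 18: union(7, 13) -> already same set; set of 7 now {0, 1, 3, 4, 5, 7, 8, 11, 12, 13, 14}
Step 19: union(4, 6) -> merged; set of 4 now {0, 1, 3, 4, 5, 6, 7, 8, 11, 12, 13, 14}
Step 20: find(0) -> no change; set of 0 is {0, 1, 3, 4, 5, 6, 7, 8, 11, 12, 13, 14}
Step 21: union(9, 7) -> merged; set of 9 now {0, 1, 3, 4, 5, 6, 7, 8, 9, 11, 12, 13, 14}
Step 22: find(7) -> no change; set of 7 is {0, 1, 3, 4, 5, 6, 7, 8, 9, 11, 12, 13, 14}
Step 23: union(13, 3) -> already same set; set of 13 now {0, 1, 3, 4, 5, 6, 7, 8, 9, 11, 12, 13, 14}
Step 24: union(9, 3) -> already same set; set of 9 now {0, 1, 3, 4, 5, 6, 7, 8, 9, 11, 12, 13, 14}
Set of 4: {0, 1, 3, 4, 5, 6, 7, 8, 9, 11, 12, 13, 14}; 14 is a member.

Answer: yes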